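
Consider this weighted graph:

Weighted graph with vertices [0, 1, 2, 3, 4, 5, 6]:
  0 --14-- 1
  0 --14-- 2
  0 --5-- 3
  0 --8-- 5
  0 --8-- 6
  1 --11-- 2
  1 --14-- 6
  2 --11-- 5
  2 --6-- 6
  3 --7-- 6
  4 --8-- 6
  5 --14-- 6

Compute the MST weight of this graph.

Applying Kruskal's algorithm (sort edges by weight, add if no cycle):
  Add (0,3) w=5
  Add (2,6) w=6
  Add (3,6) w=7
  Add (0,5) w=8
  Skip (0,6) w=8 (creates cycle)
  Add (4,6) w=8
  Add (1,2) w=11
  Skip (2,5) w=11 (creates cycle)
  Skip (0,2) w=14 (creates cycle)
  Skip (0,1) w=14 (creates cycle)
  Skip (1,6) w=14 (creates cycle)
  Skip (5,6) w=14 (creates cycle)
MST weight = 45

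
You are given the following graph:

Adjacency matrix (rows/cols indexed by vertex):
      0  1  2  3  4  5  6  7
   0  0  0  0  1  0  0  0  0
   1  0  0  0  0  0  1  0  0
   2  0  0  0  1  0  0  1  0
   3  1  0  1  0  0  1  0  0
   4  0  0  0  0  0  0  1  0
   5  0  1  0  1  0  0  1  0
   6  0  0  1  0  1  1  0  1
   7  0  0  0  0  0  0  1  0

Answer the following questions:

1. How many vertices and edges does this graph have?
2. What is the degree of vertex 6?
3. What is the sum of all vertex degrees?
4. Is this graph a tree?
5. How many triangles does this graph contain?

Count: 8 vertices, 8 edges.
Vertex 6 has neighbors [2, 4, 5, 7], degree = 4.
Handshaking lemma: 2 * 8 = 16.
A tree on 8 vertices has 7 edges. This graph has 8 edges (1 extra). Not a tree.
Number of triangles = 0.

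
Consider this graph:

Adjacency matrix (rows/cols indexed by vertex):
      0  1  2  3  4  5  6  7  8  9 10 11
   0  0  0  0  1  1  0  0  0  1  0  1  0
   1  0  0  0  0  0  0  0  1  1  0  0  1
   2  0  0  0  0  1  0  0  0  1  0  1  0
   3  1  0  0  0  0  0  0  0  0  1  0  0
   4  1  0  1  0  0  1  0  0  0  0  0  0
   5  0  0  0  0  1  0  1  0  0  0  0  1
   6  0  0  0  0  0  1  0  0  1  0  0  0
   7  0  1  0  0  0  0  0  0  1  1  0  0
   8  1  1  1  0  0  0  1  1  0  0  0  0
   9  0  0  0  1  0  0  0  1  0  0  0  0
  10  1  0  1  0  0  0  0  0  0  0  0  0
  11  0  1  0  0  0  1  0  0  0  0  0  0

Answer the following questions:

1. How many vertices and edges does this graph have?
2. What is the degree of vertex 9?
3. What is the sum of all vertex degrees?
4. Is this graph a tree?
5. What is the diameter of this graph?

Count: 12 vertices, 17 edges.
Vertex 9 has neighbors [3, 7], degree = 2.
Handshaking lemma: 2 * 17 = 34.
A tree on 12 vertices has 11 edges. This graph has 17 edges (6 extra). Not a tree.
Diameter (longest shortest path) = 4.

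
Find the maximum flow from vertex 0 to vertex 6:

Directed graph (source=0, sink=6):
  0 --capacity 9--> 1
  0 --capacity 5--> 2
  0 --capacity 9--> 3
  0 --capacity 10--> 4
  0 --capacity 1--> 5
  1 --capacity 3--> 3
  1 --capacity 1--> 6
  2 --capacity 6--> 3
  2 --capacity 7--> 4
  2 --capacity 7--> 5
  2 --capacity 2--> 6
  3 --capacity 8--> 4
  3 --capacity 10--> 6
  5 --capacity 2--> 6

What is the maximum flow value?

Computing max flow:
  Flow on (0->1): 4/9
  Flow on (0->2): 3/5
  Flow on (0->3): 7/9
  Flow on (0->5): 1/1
  Flow on (1->3): 3/3
  Flow on (1->6): 1/1
  Flow on (2->5): 1/7
  Flow on (2->6): 2/2
  Flow on (3->6): 10/10
  Flow on (5->6): 2/2
Maximum flow = 15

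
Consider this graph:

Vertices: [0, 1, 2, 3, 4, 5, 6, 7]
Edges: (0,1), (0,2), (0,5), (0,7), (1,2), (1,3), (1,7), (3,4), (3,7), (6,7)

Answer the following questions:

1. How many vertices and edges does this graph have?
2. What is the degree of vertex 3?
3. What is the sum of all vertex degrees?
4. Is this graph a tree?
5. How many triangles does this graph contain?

Count: 8 vertices, 10 edges.
Vertex 3 has neighbors [1, 4, 7], degree = 3.
Handshaking lemma: 2 * 10 = 20.
A tree on 8 vertices has 7 edges. This graph has 10 edges (3 extra). Not a tree.
Number of triangles = 3.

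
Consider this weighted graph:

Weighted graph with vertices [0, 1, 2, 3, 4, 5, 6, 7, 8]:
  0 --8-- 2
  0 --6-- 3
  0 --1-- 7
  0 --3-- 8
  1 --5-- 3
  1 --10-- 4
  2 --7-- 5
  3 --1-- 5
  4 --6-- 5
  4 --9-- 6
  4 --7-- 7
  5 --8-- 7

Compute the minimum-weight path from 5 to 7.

Using Dijkstra's algorithm from vertex 5:
Shortest path: 5 -> 7
Total weight: 8 = 8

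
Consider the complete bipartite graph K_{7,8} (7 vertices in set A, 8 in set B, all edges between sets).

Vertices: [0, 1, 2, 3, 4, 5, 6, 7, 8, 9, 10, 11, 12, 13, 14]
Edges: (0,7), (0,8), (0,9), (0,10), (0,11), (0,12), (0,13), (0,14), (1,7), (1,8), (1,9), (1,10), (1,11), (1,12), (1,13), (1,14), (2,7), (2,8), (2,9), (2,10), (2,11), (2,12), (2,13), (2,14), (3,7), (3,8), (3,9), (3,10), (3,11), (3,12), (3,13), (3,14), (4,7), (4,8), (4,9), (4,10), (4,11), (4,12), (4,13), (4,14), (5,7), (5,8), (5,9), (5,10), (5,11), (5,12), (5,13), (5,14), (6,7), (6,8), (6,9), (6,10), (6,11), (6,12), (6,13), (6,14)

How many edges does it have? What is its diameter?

K_{7,8} has 7 * 8 = 56 edges.
Any vertex reaches any opposite-side vertex in 1 step; same-side vertices reach in 2 steps via any opposite-side vertex.
Diameter = 2.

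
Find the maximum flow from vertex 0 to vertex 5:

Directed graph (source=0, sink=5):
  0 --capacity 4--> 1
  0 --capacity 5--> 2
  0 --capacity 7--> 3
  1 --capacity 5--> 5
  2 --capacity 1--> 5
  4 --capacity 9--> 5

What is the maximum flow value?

Computing max flow:
  Flow on (0->1): 4/4
  Flow on (0->2): 1/5
  Flow on (1->5): 4/5
  Flow on (2->5): 1/1
Maximum flow = 5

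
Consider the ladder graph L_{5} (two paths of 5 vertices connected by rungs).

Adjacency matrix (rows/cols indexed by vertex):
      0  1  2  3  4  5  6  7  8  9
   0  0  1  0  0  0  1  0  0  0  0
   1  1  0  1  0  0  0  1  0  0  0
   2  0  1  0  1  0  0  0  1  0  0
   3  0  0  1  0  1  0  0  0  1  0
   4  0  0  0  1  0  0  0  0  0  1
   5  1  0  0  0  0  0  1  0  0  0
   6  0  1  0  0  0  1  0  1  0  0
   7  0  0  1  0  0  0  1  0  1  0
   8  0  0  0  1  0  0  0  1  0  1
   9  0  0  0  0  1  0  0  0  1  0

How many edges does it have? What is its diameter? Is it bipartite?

Ladder graph L_{5}: 5 rungs + 2 * (5-1) path edges = 5 + 8 = 13 edges.
Diameter = 5.
Ladder graphs are bipartite (alternating coloring along each path).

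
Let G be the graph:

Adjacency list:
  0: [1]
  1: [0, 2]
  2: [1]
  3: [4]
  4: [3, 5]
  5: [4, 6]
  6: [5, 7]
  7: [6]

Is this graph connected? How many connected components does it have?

Checking connectivity: the graph has 2 connected component(s).
Components: [[0, 1, 2], [3, 4, 5, 6, 7]]. The graph is NOT connected.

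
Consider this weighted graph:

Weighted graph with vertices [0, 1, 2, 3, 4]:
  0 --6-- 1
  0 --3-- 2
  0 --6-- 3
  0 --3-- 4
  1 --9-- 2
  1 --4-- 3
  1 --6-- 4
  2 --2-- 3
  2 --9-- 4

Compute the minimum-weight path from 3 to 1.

Using Dijkstra's algorithm from vertex 3:
Shortest path: 3 -> 1
Total weight: 4 = 4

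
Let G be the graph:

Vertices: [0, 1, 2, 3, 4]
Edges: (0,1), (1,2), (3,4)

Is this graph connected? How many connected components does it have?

Checking connectivity: the graph has 2 connected component(s).
Components: [[0, 1, 2], [3, 4]]. The graph is NOT connected.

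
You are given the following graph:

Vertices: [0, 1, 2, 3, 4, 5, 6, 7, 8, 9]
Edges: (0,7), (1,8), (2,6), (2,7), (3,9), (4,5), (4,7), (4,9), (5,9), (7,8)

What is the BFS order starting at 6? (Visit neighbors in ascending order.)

BFS from vertex 6 (neighbors processed in ascending order):
Visit order: 6, 2, 7, 0, 4, 8, 5, 9, 1, 3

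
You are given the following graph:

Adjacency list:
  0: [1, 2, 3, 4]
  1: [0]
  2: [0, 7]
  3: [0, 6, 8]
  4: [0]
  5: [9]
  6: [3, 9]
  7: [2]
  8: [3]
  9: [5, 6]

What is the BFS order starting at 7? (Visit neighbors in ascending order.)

BFS from vertex 7 (neighbors processed in ascending order):
Visit order: 7, 2, 0, 1, 3, 4, 6, 8, 9, 5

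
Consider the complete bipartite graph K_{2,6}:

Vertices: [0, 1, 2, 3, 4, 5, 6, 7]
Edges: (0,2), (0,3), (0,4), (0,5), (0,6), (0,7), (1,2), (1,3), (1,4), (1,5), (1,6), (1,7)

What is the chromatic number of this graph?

K_{2,6} is bipartite: vertices split into two independent sets of size 2 and 6.
Color one set 0, the other 1. No adjacent vertices share a color.
Chromatic number = 2.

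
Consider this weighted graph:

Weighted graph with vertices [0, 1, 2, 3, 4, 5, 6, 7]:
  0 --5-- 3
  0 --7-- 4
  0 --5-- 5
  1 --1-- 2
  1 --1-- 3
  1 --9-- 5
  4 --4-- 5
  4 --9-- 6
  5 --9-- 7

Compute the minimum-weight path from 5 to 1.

Using Dijkstra's algorithm from vertex 5:
Shortest path: 5 -> 1
Total weight: 9 = 9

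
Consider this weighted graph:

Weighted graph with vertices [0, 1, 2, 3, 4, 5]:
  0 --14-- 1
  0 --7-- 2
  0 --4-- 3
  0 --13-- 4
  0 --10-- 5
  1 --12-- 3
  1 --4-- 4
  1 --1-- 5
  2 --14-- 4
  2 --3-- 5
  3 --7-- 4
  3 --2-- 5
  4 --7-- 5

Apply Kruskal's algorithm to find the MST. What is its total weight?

Applying Kruskal's algorithm (sort edges by weight, add if no cycle):
  Add (1,5) w=1
  Add (3,5) w=2
  Add (2,5) w=3
  Add (0,3) w=4
  Add (1,4) w=4
  Skip (0,2) w=7 (creates cycle)
  Skip (3,4) w=7 (creates cycle)
  Skip (4,5) w=7 (creates cycle)
  Skip (0,5) w=10 (creates cycle)
  Skip (1,3) w=12 (creates cycle)
  Skip (0,4) w=13 (creates cycle)
  Skip (0,1) w=14 (creates cycle)
  Skip (2,4) w=14 (creates cycle)
MST weight = 14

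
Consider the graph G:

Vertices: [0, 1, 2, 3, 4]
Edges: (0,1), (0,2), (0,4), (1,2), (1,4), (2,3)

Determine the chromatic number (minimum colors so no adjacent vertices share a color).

The graph has a maximum clique of size 3 (lower bound on chromatic number).
A valid 3-coloring: {0: 0, 1: 1, 2: 2, 3: 0, 4: 2}.
Chromatic number = 3.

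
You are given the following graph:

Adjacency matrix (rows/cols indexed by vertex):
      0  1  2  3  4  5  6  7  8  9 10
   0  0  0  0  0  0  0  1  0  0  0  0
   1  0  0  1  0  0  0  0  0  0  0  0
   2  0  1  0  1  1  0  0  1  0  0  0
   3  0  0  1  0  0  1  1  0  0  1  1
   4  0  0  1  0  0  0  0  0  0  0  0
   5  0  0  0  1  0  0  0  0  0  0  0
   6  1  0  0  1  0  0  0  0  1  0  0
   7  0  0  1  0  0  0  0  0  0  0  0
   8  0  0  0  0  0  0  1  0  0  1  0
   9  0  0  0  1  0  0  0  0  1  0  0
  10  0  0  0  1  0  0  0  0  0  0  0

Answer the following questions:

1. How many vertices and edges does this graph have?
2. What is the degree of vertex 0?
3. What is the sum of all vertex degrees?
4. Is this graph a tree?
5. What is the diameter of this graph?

Count: 11 vertices, 11 edges.
Vertex 0 has neighbors [6], degree = 1.
Handshaking lemma: 2 * 11 = 22.
A tree on 11 vertices has 10 edges. This graph has 11 edges (1 extra). Not a tree.
Diameter (longest shortest path) = 4.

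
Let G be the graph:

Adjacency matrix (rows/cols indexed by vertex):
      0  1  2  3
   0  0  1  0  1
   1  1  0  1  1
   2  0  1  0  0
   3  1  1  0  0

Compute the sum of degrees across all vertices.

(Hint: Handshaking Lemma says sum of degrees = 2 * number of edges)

Count edges: 4 edges.
By Handshaking Lemma: sum of degrees = 2 * 4 = 8.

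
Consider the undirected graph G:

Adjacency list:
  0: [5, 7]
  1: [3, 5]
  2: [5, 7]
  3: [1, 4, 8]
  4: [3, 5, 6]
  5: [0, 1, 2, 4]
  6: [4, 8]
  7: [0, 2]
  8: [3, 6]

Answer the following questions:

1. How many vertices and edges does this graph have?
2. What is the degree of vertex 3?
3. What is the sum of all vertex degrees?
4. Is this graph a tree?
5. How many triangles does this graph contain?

Count: 9 vertices, 11 edges.
Vertex 3 has neighbors [1, 4, 8], degree = 3.
Handshaking lemma: 2 * 11 = 22.
A tree on 9 vertices has 8 edges. This graph has 11 edges (3 extra). Not a tree.
Number of triangles = 0.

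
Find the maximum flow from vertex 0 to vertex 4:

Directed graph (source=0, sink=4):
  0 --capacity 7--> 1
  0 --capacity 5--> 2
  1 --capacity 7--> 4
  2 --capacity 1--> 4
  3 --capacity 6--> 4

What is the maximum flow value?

Computing max flow:
  Flow on (0->1): 7/7
  Flow on (0->2): 1/5
  Flow on (1->4): 7/7
  Flow on (2->4): 1/1
Maximum flow = 8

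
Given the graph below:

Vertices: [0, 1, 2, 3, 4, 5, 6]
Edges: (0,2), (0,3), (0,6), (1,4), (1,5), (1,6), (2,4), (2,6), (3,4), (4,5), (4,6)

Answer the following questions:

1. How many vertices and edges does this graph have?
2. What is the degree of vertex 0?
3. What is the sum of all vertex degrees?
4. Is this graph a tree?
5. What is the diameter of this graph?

Count: 7 vertices, 11 edges.
Vertex 0 has neighbors [2, 3, 6], degree = 3.
Handshaking lemma: 2 * 11 = 22.
A tree on 7 vertices has 6 edges. This graph has 11 edges (5 extra). Not a tree.
Diameter (longest shortest path) = 3.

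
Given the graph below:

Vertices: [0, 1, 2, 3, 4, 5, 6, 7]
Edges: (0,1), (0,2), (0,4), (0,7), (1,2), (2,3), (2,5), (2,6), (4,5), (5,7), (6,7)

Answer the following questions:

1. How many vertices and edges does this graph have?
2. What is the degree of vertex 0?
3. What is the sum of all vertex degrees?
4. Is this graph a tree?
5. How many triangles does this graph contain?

Count: 8 vertices, 11 edges.
Vertex 0 has neighbors [1, 2, 4, 7], degree = 4.
Handshaking lemma: 2 * 11 = 22.
A tree on 8 vertices has 7 edges. This graph has 11 edges (4 extra). Not a tree.
Number of triangles = 1.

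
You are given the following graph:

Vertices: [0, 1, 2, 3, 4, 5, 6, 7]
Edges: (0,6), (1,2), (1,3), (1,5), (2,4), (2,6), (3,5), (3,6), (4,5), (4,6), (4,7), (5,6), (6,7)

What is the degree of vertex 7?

Vertex 7 has neighbors [4, 6], so deg(7) = 2.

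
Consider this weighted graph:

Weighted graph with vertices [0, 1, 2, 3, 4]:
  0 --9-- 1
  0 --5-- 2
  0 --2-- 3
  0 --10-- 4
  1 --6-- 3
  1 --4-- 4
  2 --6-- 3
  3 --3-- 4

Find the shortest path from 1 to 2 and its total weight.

Using Dijkstra's algorithm from vertex 1:
Shortest path: 1 -> 3 -> 2
Total weight: 6 + 6 = 12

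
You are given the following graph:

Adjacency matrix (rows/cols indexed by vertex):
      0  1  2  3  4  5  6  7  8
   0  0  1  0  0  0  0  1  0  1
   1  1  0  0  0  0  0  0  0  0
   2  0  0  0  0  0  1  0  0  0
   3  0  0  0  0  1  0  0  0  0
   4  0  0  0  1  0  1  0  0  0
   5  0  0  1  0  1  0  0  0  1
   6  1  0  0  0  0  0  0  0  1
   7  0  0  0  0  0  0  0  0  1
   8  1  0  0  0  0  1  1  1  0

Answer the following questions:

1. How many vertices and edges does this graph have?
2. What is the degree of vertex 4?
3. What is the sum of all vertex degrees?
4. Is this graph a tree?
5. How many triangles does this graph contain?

Count: 9 vertices, 9 edges.
Vertex 4 has neighbors [3, 5], degree = 2.
Handshaking lemma: 2 * 9 = 18.
A tree on 9 vertices has 8 edges. This graph has 9 edges (1 extra). Not a tree.
Number of triangles = 1.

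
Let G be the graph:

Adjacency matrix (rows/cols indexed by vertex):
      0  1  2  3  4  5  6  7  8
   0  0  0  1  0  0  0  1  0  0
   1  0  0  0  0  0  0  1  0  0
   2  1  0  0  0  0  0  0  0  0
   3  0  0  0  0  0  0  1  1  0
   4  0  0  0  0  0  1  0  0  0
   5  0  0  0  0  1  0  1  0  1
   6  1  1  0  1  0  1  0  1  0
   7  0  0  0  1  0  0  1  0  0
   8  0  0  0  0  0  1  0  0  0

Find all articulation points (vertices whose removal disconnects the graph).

An articulation point is a vertex whose removal disconnects the graph.
Articulation points: [0, 5, 6]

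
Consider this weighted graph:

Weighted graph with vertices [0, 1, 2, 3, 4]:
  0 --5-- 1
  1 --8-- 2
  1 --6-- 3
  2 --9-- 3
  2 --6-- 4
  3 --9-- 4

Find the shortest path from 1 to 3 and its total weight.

Using Dijkstra's algorithm from vertex 1:
Shortest path: 1 -> 3
Total weight: 6 = 6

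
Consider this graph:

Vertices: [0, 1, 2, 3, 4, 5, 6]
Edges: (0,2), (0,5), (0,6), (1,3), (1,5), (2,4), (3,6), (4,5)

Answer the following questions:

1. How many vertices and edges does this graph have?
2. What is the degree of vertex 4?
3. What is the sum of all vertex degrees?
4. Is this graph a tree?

Count: 7 vertices, 8 edges.
Vertex 4 has neighbors [2, 5], degree = 2.
Handshaking lemma: 2 * 8 = 16.
A tree on 7 vertices has 6 edges. This graph has 8 edges (2 extra). Not a tree.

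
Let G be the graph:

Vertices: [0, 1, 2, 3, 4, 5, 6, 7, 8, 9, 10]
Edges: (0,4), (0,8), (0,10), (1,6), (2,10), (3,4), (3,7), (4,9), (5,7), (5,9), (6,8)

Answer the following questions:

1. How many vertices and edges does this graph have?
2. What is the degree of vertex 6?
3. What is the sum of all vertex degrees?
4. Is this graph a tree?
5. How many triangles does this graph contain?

Count: 11 vertices, 11 edges.
Vertex 6 has neighbors [1, 8], degree = 2.
Handshaking lemma: 2 * 11 = 22.
A tree on 11 vertices has 10 edges. This graph has 11 edges (1 extra). Not a tree.
Number of triangles = 0.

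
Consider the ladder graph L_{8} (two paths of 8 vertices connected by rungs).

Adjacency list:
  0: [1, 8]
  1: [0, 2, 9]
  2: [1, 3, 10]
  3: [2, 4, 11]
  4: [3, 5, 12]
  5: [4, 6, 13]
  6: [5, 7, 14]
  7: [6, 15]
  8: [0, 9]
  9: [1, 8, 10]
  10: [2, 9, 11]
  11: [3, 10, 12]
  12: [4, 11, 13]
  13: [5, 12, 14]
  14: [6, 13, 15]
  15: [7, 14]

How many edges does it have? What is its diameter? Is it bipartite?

Ladder graph L_{8}: 8 rungs + 2 * (8-1) path edges = 8 + 14 = 22 edges.
Diameter = 8.
Ladder graphs are bipartite (alternating coloring along each path).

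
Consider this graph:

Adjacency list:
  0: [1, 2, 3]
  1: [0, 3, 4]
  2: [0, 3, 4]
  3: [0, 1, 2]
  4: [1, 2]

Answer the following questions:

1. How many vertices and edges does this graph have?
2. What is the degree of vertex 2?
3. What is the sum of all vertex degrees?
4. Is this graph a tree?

Count: 5 vertices, 7 edges.
Vertex 2 has neighbors [0, 3, 4], degree = 3.
Handshaking lemma: 2 * 7 = 14.
A tree on 5 vertices has 4 edges. This graph has 7 edges (3 extra). Not a tree.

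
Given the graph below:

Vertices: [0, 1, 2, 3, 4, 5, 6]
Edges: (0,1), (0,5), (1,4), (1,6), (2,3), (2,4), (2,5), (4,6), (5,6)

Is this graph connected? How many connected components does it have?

Checking connectivity: the graph has 1 connected component(s).
All vertices are reachable from each other. The graph IS connected.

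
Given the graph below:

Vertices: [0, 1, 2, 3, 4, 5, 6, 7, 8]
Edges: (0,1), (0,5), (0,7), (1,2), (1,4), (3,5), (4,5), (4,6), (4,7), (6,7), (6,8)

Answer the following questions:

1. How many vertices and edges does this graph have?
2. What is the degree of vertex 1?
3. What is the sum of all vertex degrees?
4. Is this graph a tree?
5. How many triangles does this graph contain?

Count: 9 vertices, 11 edges.
Vertex 1 has neighbors [0, 2, 4], degree = 3.
Handshaking lemma: 2 * 11 = 22.
A tree on 9 vertices has 8 edges. This graph has 11 edges (3 extra). Not a tree.
Number of triangles = 1.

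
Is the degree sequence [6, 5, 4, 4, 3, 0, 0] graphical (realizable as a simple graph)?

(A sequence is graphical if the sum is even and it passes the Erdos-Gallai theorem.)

Sum of degrees = 22. Sum is even but fails Erdos-Gallai. The sequence is NOT graphical.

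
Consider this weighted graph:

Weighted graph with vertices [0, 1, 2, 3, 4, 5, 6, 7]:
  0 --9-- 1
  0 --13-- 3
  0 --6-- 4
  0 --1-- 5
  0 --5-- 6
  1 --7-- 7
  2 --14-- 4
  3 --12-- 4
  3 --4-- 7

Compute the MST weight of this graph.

Applying Kruskal's algorithm (sort edges by weight, add if no cycle):
  Add (0,5) w=1
  Add (3,7) w=4
  Add (0,6) w=5
  Add (0,4) w=6
  Add (1,7) w=7
  Add (0,1) w=9
  Skip (3,4) w=12 (creates cycle)
  Skip (0,3) w=13 (creates cycle)
  Add (2,4) w=14
MST weight = 46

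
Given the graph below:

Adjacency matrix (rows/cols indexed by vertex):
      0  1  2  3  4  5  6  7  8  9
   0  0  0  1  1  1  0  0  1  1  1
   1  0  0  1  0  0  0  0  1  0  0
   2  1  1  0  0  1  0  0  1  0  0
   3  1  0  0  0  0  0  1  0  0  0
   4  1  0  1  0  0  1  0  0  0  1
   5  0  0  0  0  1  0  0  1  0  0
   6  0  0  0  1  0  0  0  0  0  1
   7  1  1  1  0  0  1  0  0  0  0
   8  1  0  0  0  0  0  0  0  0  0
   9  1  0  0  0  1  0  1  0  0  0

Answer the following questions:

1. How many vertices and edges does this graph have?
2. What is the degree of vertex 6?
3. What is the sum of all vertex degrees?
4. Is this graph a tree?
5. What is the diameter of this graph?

Count: 10 vertices, 15 edges.
Vertex 6 has neighbors [3, 9], degree = 2.
Handshaking lemma: 2 * 15 = 30.
A tree on 10 vertices has 9 edges. This graph has 15 edges (6 extra). Not a tree.
Diameter (longest shortest path) = 4.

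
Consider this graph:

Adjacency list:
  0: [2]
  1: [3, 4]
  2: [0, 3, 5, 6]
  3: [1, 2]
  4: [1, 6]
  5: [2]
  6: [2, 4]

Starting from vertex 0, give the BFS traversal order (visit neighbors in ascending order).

BFS from vertex 0 (neighbors processed in ascending order):
Visit order: 0, 2, 3, 5, 6, 1, 4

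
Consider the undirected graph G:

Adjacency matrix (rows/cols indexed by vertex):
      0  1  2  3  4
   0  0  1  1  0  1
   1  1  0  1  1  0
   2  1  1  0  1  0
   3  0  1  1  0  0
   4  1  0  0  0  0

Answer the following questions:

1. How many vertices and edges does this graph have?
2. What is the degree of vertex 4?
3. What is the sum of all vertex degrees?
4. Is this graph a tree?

Count: 5 vertices, 6 edges.
Vertex 4 has neighbors [0], degree = 1.
Handshaking lemma: 2 * 6 = 12.
A tree on 5 vertices has 4 edges. This graph has 6 edges (2 extra). Not a tree.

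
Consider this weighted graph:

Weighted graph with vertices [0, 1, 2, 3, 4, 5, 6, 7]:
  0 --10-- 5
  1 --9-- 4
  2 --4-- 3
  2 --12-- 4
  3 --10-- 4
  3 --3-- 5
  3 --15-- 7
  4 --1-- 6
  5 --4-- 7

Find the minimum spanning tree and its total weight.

Applying Kruskal's algorithm (sort edges by weight, add if no cycle):
  Add (4,6) w=1
  Add (3,5) w=3
  Add (2,3) w=4
  Add (5,7) w=4
  Add (1,4) w=9
  Add (0,5) w=10
  Add (3,4) w=10
  Skip (2,4) w=12 (creates cycle)
  Skip (3,7) w=15 (creates cycle)
MST weight = 41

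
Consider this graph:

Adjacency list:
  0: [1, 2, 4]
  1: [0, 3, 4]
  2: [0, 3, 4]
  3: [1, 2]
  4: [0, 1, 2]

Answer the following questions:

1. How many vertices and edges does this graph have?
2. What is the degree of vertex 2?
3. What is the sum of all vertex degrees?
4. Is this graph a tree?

Count: 5 vertices, 7 edges.
Vertex 2 has neighbors [0, 3, 4], degree = 3.
Handshaking lemma: 2 * 7 = 14.
A tree on 5 vertices has 4 edges. This graph has 7 edges (3 extra). Not a tree.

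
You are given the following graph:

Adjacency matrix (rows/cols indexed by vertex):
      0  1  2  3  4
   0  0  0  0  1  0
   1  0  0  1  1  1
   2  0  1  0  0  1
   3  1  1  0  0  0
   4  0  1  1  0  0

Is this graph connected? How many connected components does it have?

Checking connectivity: the graph has 1 connected component(s).
All vertices are reachable from each other. The graph IS connected.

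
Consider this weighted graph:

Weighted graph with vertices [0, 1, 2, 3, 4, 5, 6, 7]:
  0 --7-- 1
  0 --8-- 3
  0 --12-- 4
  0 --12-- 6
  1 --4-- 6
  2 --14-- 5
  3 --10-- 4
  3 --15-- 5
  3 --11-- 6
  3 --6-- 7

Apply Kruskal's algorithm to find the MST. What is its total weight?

Applying Kruskal's algorithm (sort edges by weight, add if no cycle):
  Add (1,6) w=4
  Add (3,7) w=6
  Add (0,1) w=7
  Add (0,3) w=8
  Add (3,4) w=10
  Skip (3,6) w=11 (creates cycle)
  Skip (0,6) w=12 (creates cycle)
  Skip (0,4) w=12 (creates cycle)
  Add (2,5) w=14
  Add (3,5) w=15
MST weight = 64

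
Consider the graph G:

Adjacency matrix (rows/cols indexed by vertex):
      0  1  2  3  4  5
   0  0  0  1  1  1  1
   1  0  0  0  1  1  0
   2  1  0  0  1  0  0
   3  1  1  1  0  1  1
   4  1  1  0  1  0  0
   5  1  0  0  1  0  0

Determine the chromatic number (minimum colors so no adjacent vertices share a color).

The graph has a maximum clique of size 3 (lower bound on chromatic number).
A valid 3-coloring: {0: 1, 1: 1, 2: 2, 3: 0, 4: 2, 5: 2}.
Chromatic number = 3.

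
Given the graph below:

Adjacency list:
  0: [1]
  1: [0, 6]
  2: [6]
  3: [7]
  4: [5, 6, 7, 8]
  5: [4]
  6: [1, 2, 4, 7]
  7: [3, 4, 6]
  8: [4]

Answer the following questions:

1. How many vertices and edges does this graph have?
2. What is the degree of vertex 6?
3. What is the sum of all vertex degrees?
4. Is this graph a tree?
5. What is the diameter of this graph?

Count: 9 vertices, 9 edges.
Vertex 6 has neighbors [1, 2, 4, 7], degree = 4.
Handshaking lemma: 2 * 9 = 18.
A tree on 9 vertices has 8 edges. This graph has 9 edges (1 extra). Not a tree.
Diameter (longest shortest path) = 4.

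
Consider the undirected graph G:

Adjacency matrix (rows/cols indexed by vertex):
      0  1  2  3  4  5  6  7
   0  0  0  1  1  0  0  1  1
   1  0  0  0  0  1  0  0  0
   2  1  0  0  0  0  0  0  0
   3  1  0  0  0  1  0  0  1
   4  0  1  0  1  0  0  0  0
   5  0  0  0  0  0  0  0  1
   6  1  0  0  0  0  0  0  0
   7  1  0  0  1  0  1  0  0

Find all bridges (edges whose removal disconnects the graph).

A bridge is an edge whose removal increases the number of connected components.
Bridges found: (0,2), (0,6), (1,4), (3,4), (5,7)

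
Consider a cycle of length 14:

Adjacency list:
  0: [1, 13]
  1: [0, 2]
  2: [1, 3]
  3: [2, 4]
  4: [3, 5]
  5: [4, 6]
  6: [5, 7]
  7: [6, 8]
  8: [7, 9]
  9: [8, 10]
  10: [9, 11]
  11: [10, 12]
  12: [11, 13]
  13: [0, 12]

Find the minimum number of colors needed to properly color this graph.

This is an even cycle (C_14). Even cycles are bipartite.
Chromatic number = 2.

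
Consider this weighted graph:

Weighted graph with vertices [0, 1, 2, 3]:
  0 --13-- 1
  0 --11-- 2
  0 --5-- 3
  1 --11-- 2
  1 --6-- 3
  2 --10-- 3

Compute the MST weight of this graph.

Applying Kruskal's algorithm (sort edges by weight, add if no cycle):
  Add (0,3) w=5
  Add (1,3) w=6
  Add (2,3) w=10
  Skip (0,2) w=11 (creates cycle)
  Skip (1,2) w=11 (creates cycle)
  Skip (0,1) w=13 (creates cycle)
MST weight = 21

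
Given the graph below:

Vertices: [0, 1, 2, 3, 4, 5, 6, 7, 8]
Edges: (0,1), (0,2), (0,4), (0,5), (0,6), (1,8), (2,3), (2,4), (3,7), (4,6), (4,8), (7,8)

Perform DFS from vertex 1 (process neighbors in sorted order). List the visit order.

DFS from vertex 1 (neighbors processed in ascending order):
Visit order: 1, 0, 2, 3, 7, 8, 4, 6, 5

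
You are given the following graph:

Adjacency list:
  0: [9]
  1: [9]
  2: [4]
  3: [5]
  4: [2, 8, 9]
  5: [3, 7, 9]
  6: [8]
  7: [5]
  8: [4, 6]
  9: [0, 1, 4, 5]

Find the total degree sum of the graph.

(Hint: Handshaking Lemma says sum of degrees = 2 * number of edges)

Count edges: 9 edges.
By Handshaking Lemma: sum of degrees = 2 * 9 = 18.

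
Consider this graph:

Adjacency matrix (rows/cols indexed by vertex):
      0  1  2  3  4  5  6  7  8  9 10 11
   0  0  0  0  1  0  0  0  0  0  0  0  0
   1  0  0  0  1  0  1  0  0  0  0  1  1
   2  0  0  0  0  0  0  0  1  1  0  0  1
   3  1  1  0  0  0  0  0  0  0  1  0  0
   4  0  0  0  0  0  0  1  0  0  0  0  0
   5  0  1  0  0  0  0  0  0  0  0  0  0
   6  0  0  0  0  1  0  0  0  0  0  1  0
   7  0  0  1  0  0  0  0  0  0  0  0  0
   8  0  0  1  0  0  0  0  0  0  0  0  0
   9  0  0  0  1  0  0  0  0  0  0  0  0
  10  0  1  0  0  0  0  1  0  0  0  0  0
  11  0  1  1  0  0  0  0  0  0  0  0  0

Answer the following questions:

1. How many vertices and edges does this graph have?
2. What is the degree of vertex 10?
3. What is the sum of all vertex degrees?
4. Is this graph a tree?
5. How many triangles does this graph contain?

Count: 12 vertices, 11 edges.
Vertex 10 has neighbors [1, 6], degree = 2.
Handshaking lemma: 2 * 11 = 22.
A graph is a tree iff it is connected and has exactly n-1 edges. This graph is connected (all 12 vertices in one component) and has 12-1 = 11 edges. It is a tree.
Number of triangles = 0.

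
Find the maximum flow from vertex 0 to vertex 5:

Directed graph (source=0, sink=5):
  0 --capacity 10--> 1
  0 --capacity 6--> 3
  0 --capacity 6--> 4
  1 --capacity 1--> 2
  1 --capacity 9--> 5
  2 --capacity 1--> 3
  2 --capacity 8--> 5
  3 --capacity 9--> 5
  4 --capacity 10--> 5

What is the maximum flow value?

Computing max flow:
  Flow on (0->1): 10/10
  Flow on (0->3): 6/6
  Flow on (0->4): 6/6
  Flow on (1->2): 1/1
  Flow on (1->5): 9/9
  Flow on (2->5): 1/8
  Flow on (3->5): 6/9
  Flow on (4->5): 6/10
Maximum flow = 22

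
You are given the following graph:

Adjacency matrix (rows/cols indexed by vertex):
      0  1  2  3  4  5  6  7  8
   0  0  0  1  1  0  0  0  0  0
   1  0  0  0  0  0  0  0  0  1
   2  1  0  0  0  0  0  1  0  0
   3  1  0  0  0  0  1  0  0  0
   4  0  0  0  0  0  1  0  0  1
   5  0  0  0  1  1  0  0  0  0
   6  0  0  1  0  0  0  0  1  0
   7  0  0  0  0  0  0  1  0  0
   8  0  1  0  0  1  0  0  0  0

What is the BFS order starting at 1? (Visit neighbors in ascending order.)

BFS from vertex 1 (neighbors processed in ascending order):
Visit order: 1, 8, 4, 5, 3, 0, 2, 6, 7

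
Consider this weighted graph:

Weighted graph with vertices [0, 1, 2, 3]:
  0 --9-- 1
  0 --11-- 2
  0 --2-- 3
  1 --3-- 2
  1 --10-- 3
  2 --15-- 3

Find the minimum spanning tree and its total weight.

Applying Kruskal's algorithm (sort edges by weight, add if no cycle):
  Add (0,3) w=2
  Add (1,2) w=3
  Add (0,1) w=9
  Skip (1,3) w=10 (creates cycle)
  Skip (0,2) w=11 (creates cycle)
  Skip (2,3) w=15 (creates cycle)
MST weight = 14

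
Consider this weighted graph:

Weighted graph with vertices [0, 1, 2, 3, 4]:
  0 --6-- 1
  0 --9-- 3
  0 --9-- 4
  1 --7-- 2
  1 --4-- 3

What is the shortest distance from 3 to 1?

Using Dijkstra's algorithm from vertex 3:
Shortest path: 3 -> 1
Total weight: 4 = 4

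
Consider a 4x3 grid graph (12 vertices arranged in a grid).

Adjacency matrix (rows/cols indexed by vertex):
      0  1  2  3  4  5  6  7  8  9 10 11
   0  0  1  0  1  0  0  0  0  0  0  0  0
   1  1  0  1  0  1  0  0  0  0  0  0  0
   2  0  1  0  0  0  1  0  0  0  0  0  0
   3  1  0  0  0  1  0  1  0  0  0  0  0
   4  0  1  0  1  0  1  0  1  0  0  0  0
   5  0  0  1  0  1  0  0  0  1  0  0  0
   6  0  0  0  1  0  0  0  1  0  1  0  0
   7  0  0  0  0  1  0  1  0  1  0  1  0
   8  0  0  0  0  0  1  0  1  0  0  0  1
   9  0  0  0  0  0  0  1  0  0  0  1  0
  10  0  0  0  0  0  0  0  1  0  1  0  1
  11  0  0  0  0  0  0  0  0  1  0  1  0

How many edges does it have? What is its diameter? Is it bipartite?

A 4x3 grid has 9 vertical edges and 8 horizontal edges.
Total edges = 9 + 8 = 17.
Diameter = (4-1) + (3-1) = 5 (corner to opposite corner).
Grid graphs are bipartite (checkerboard coloring).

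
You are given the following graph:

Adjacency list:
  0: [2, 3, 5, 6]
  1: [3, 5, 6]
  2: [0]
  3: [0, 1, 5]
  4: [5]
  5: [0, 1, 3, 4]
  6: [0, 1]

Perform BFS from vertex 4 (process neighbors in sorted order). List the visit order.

BFS from vertex 4 (neighbors processed in ascending order):
Visit order: 4, 5, 0, 1, 3, 2, 6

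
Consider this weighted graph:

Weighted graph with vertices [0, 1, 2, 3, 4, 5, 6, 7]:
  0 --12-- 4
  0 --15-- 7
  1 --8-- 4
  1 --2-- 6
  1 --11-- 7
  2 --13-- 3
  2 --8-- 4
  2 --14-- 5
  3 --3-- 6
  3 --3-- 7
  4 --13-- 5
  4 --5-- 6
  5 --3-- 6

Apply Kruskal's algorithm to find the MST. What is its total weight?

Applying Kruskal's algorithm (sort edges by weight, add if no cycle):
  Add (1,6) w=2
  Add (3,6) w=3
  Add (3,7) w=3
  Add (5,6) w=3
  Add (4,6) w=5
  Skip (1,4) w=8 (creates cycle)
  Add (2,4) w=8
  Skip (1,7) w=11 (creates cycle)
  Add (0,4) w=12
  Skip (2,3) w=13 (creates cycle)
  Skip (4,5) w=13 (creates cycle)
  Skip (2,5) w=14 (creates cycle)
  Skip (0,7) w=15 (creates cycle)
MST weight = 36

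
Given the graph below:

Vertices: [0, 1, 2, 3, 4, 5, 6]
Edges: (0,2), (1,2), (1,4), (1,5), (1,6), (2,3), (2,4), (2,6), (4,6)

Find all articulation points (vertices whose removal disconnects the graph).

An articulation point is a vertex whose removal disconnects the graph.
Articulation points: [1, 2]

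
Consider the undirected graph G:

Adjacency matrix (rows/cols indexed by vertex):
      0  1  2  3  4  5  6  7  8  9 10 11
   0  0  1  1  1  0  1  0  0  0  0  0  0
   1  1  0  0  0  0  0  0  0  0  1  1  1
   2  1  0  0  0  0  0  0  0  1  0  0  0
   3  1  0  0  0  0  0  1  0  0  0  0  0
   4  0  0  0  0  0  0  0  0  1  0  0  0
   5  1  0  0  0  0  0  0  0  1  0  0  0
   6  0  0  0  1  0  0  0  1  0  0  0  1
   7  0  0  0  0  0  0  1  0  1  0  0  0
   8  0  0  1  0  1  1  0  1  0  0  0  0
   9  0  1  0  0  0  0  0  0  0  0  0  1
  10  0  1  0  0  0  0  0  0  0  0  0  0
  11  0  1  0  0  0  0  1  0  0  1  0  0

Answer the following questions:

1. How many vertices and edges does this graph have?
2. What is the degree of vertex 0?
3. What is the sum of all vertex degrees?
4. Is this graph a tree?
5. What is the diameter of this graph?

Count: 12 vertices, 15 edges.
Vertex 0 has neighbors [1, 2, 3, 5], degree = 4.
Handshaking lemma: 2 * 15 = 30.
A tree on 12 vertices has 11 edges. This graph has 15 edges (4 extra). Not a tree.
Diameter (longest shortest path) = 5.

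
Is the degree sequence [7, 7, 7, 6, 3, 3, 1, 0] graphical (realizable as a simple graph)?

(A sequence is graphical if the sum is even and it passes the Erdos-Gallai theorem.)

Sum of degrees = 34. Sum is even but fails Erdos-Gallai. The sequence is NOT graphical.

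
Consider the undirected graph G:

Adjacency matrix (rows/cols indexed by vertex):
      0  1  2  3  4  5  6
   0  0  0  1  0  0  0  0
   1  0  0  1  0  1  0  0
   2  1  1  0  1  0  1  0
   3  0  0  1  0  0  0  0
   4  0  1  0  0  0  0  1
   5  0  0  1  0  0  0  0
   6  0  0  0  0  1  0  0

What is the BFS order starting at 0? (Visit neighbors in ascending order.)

BFS from vertex 0 (neighbors processed in ascending order):
Visit order: 0, 2, 1, 3, 5, 4, 6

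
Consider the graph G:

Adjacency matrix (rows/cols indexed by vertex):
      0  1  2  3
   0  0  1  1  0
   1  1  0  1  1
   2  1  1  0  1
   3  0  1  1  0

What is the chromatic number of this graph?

The graph has a maximum clique of size 3 (lower bound on chromatic number).
A valid 3-coloring: {0: 2, 1: 0, 2: 1, 3: 2}.
Chromatic number = 3.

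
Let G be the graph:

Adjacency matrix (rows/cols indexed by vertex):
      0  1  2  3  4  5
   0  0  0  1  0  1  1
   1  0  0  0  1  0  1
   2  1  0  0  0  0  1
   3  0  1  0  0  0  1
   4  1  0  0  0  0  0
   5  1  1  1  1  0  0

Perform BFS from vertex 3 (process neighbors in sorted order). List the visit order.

BFS from vertex 3 (neighbors processed in ascending order):
Visit order: 3, 1, 5, 0, 2, 4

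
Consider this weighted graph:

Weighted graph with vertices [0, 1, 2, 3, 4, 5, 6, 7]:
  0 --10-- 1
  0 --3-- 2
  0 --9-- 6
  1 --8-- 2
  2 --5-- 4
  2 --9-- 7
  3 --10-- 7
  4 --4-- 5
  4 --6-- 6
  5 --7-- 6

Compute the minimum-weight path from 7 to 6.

Using Dijkstra's algorithm from vertex 7:
Shortest path: 7 -> 2 -> 4 -> 6
Total weight: 9 + 5 + 6 = 20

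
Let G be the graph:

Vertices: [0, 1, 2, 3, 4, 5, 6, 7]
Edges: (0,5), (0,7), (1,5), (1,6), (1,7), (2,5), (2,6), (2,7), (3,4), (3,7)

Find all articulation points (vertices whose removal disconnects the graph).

An articulation point is a vertex whose removal disconnects the graph.
Articulation points: [3, 7]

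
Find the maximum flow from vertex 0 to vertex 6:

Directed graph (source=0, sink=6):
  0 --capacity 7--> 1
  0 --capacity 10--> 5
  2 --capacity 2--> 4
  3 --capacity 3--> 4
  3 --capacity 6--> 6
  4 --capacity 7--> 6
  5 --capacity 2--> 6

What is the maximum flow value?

Computing max flow:
  Flow on (0->5): 2/10
  Flow on (5->6): 2/2
Maximum flow = 2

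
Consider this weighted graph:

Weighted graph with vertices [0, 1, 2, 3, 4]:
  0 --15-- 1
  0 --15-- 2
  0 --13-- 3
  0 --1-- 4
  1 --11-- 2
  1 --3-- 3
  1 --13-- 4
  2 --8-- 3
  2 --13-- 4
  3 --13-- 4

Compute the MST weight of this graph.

Applying Kruskal's algorithm (sort edges by weight, add if no cycle):
  Add (0,4) w=1
  Add (1,3) w=3
  Add (2,3) w=8
  Skip (1,2) w=11 (creates cycle)
  Add (0,3) w=13
  Skip (1,4) w=13 (creates cycle)
  Skip (2,4) w=13 (creates cycle)
  Skip (3,4) w=13 (creates cycle)
  Skip (0,1) w=15 (creates cycle)
  Skip (0,2) w=15 (creates cycle)
MST weight = 25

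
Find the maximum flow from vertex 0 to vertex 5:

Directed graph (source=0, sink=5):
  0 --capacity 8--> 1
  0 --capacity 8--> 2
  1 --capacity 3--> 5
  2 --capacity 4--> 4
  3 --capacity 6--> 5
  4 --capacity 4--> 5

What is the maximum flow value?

Computing max flow:
  Flow on (0->1): 3/8
  Flow on (0->2): 4/8
  Flow on (1->5): 3/3
  Flow on (2->4): 4/4
  Flow on (4->5): 4/4
Maximum flow = 7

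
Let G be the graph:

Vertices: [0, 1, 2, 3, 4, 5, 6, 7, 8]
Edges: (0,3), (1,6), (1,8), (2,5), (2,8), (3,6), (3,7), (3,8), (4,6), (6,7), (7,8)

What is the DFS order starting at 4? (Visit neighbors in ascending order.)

DFS from vertex 4 (neighbors processed in ascending order):
Visit order: 4, 6, 1, 8, 2, 5, 3, 0, 7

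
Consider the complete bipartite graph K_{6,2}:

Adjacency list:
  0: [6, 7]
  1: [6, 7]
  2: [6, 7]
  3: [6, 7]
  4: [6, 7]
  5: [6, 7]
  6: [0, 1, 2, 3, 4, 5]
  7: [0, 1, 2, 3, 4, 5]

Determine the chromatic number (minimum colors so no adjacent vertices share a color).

K_{6,2} is bipartite: vertices split into two independent sets of size 6 and 2.
Color one set 0, the other 1. No adjacent vertices share a color.
Chromatic number = 2.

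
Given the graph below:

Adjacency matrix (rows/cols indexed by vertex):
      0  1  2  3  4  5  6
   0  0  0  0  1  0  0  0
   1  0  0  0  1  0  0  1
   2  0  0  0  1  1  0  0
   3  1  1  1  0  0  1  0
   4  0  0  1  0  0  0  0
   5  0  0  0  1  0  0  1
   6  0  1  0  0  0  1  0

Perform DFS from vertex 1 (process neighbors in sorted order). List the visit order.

DFS from vertex 1 (neighbors processed in ascending order):
Visit order: 1, 3, 0, 2, 4, 5, 6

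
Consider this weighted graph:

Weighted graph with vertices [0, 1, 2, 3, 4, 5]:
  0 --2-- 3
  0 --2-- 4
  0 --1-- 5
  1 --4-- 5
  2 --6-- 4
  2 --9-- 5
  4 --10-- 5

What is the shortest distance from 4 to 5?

Using Dijkstra's algorithm from vertex 4:
Shortest path: 4 -> 0 -> 5
Total weight: 2 + 1 = 3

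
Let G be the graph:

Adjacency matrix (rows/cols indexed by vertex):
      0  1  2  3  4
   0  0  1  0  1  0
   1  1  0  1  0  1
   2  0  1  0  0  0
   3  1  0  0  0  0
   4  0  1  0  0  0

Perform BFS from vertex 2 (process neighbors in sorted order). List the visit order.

BFS from vertex 2 (neighbors processed in ascending order):
Visit order: 2, 1, 0, 4, 3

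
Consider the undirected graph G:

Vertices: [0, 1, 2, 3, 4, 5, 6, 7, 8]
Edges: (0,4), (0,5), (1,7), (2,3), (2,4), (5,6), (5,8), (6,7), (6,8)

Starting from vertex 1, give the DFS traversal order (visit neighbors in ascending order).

DFS from vertex 1 (neighbors processed in ascending order):
Visit order: 1, 7, 6, 5, 0, 4, 2, 3, 8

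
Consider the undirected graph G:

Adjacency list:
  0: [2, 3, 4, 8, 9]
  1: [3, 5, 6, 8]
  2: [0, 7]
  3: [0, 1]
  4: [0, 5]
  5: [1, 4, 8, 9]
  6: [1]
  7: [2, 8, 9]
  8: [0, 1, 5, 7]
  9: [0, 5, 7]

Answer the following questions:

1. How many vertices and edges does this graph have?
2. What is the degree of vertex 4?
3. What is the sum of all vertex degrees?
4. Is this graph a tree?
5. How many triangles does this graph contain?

Count: 10 vertices, 15 edges.
Vertex 4 has neighbors [0, 5], degree = 2.
Handshaking lemma: 2 * 15 = 30.
A tree on 10 vertices has 9 edges. This graph has 15 edges (6 extra). Not a tree.
Number of triangles = 1.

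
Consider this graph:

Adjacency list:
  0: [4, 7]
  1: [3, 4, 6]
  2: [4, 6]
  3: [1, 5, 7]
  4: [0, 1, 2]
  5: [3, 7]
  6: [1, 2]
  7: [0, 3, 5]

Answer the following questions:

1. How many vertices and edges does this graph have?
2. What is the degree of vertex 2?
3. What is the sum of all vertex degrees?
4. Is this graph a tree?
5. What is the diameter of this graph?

Count: 8 vertices, 10 edges.
Vertex 2 has neighbors [4, 6], degree = 2.
Handshaking lemma: 2 * 10 = 20.
A tree on 8 vertices has 7 edges. This graph has 10 edges (3 extra). Not a tree.
Diameter (longest shortest path) = 4.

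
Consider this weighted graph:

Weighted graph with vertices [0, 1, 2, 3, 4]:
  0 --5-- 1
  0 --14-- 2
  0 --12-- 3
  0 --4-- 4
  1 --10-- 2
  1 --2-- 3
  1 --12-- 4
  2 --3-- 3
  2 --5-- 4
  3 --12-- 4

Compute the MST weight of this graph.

Applying Kruskal's algorithm (sort edges by weight, add if no cycle):
  Add (1,3) w=2
  Add (2,3) w=3
  Add (0,4) w=4
  Add (0,1) w=5
  Skip (2,4) w=5 (creates cycle)
  Skip (1,2) w=10 (creates cycle)
  Skip (0,3) w=12 (creates cycle)
  Skip (1,4) w=12 (creates cycle)
  Skip (3,4) w=12 (creates cycle)
  Skip (0,2) w=14 (creates cycle)
MST weight = 14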